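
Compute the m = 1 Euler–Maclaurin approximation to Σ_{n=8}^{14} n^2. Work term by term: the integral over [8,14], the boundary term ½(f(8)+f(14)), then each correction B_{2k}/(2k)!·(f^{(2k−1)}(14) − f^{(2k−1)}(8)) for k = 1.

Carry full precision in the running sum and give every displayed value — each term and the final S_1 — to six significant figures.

S_1 ≈ 875.000

∫_8^14 x^2 dx evaluates to 744.000.
Endpoint term: (f(8) + f(14))/2 = (64.0000 + 196.000)/2 = 130.000.
Integral + boundary = 874.000.
Correction k=1: B_{2}/2! · (f^{(1)}(14) − f^{(1)}(8)) = 1/12 · (28.0000 − 16.0000) = 1.00000.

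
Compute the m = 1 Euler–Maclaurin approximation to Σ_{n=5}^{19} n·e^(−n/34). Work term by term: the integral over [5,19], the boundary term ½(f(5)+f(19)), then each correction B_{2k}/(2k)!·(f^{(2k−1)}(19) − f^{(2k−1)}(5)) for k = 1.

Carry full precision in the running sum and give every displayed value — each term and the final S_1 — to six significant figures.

S_1 ≈ 121.681

∫_5^19 x·e^(−x/34) dx evaluates to 114.130.
Boundary: ½(f(5) + f(19)) = ½(4.31622 + 10.8657) = 7.59098.
Running total after boundary: 121.721.
Order-1 term: 1/12 · (0.252301 − 0.736296) = -0.0403329.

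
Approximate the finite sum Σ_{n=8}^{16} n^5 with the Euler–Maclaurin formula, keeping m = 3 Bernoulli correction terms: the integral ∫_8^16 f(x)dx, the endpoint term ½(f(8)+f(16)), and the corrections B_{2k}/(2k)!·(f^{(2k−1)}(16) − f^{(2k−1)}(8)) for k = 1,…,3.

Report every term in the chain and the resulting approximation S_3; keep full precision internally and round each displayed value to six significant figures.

S_3 ≈ 3.31877e+06

Integral: ∫_8^16 x^5 dx = 2.75251e+06.
½[f(8) + f(16)] = ½[32768.0 + 1.04858e+06] = 540672.
Integral + boundary = 3.29318e+06.
Order-1 term: 1/12 · (327680 − 20480.0) = 25600.0.
Partial sum through k=1: 3.31878e+06.
Order-2 term: −1/720 · (15360.0 − 3840.00) = -16.0000.
Partial sum through k=2: 3.31877e+06.
Order-3 term: 1/30240 · (120.000 − 120.000) = 0.00000.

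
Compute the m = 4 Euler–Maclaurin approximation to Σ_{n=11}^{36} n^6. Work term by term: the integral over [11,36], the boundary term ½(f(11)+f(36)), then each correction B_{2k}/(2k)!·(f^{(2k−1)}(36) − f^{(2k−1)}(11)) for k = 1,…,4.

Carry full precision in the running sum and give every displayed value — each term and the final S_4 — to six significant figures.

S_4 ≈ 1.23115e+10

Integral: ∫_11^36 x^6 dx = 1.11921e+10.
Boundary: ½(f(11) + f(36)) = ½(1.77156e+06 + 2.17678e+09) = 1.08928e+09.
Integral + boundary = 1.22814e+10.
k=1: B_{2}/(2)! × [f^{(1)}(36) − f^{(1)}(11)] = 1/12 × (3.62797e+08 − 966306) = 3.01526e+07.
After k=1: 1.23115e+10.
k=2: B_{4}/(4)! × [f^{(3)}(36) − f^{(3)}(11)] = −1/720 × (5.59872e+06 − 159720) = -7554.17.
After k=2: 1.23115e+10.
k=3: B_{6}/(6)! × [f^{(5)}(36) − f^{(5)}(11)] = 1/30240 × (25920.0 − 7920.00) = 0.595238.
After k=3: 1.23115e+10.
k=4: B_{8}/(8)! × [f^{(7)}(36) − f^{(7)}(11)] = −1/1209600 × (0.00000 − 0.00000) = 0.00000.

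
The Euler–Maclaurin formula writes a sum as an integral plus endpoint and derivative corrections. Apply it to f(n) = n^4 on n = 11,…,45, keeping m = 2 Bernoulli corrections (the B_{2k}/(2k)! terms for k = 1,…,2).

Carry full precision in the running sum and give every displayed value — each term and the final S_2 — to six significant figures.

S_2 ≈ 3.89610e+07

Integral: ∫_11^45 x^4 dx = 3.68734e+07.
Boundary: ½(f(11) + f(45)) = ½(14641.0 + 4.10062e+06) = 2.05763e+06.
So far: 3.89310e+07.
Correction k=1: B_{2}/2! · (f^{(1)}(45) − f^{(1)}(11)) = 1/12 · (364500 − 5324.00) = 29931.3.
After k=1: 3.89610e+07.
Correction k=2: B_{4}/4! · (f^{(3)}(45) − f^{(3)}(11)) = −1/720 · (1080.00 − 264.000) = -1.13333.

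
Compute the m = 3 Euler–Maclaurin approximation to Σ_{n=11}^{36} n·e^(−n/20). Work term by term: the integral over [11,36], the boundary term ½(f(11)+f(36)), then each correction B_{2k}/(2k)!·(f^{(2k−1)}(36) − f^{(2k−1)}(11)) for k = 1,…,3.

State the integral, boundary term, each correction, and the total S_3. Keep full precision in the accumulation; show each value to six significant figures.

S_3 ≈ 178.690

The integral term ∫_11^36 x·e^(−x/20) dx = 172.574.
Endpoint term: (f(11) + f(36))/2 = (6.34645 + 5.95076)/2 = 6.14860.
Integral + boundary = 178.723.
Order-1 term: 1/12 · (-0.132239 − 0.259627) = -0.0326555.
Running total after k=1: 178.690.
Order-2 term: −1/720 · (0.000495897 − 0.00353382) = 4.21933e-06.
Running total after k=2: 178.690.
Order-3 term: 1/30240 · (3.30598e-06 − 1.60464e-05) = -4.21311e-10.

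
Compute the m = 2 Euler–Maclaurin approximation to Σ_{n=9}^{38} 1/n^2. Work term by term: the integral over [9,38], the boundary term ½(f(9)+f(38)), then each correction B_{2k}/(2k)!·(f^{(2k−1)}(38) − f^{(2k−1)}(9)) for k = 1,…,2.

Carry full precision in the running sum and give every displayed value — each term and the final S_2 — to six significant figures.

∫_9^38 1/x^2 dx evaluates to 0.0847953.
Boundary: ½(f(9) + f(38)) = ½(0.0123457 + 0.000692521) = 0.00651910.
Integral + boundary = 0.0913144.
k=1: B_{2}/(2)! × [f^{(1)}(38) − f^{(1)}(9)] = 1/12 × (-3.64485e-05 − (-0.00274348)) = 0.000225586.
Partial sum through k=1: 0.0915400.
k=2: B_{4}/(4)! × [f^{(3)}(38) − f^{(3)}(9)] = −1/720 × (-3.02896e-07 − (-0.000406442)) = -5.64082e-07.

S_2 ≈ 0.0915394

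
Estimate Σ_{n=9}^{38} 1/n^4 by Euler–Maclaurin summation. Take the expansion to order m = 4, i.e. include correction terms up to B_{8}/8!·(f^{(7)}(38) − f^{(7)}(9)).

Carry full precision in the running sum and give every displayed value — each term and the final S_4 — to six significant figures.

Integral: ∫_9^38 1/x^4 dx = 0.000451173.
½[f(9) + f(38)] = ½[0.000152416 + 4.79585e-07] = 7.64477e-05.
So far: 0.000527620.
Order-1 term: 1/12 · (-5.04826e-08 − (-6.77404e-05)) = 5.64082e-06.
Partial sum through k=1: 0.000533261.
Order-2 term: −1/720 · (-1.04881e-09 − (-2.50890e-05)) = -3.48444e-08.
Partial sum through k=2: 0.000533226.
Order-3 term: 1/30240 · (-4.06740e-11 − (-1.73455e-05)) = 5.73593e-10.
Partial sum through k=3: 0.000533227.
Order-4 term: −1/1209600 · (-2.53508e-12 − (-1.92728e-05)) = -1.59332e-11.

S_4 ≈ 0.000533227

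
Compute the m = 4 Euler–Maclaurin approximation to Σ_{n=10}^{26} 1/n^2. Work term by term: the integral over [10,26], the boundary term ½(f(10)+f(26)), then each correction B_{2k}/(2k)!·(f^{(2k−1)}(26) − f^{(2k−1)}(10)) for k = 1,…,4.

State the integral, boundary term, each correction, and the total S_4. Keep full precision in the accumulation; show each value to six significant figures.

Integral: ∫_10^26 1/x^2 dx = 0.0615385.
Boundary: ½(f(10) + f(26)) = ½(0.0100000 + 0.00147929) = 0.00573964.
Running total after boundary: 0.0672781.
Order-1 term: 1/12 · (-0.000113792 − (-0.00200000)) = 0.000157184.
After k=1: 0.0674353.
Order-2 term: −1/720 · (-2.01997e-06 − (-0.000240000)) = -3.30528e-07.
After k=2: 0.0674350.
Order-3 term: 1/30240 · (-8.96436e-08 − (-7.20000e-05)) = 2.37799e-09.
After k=3: 0.0674350.
Order-4 term: −1/1209600 · (-7.42609e-09 − (-4.03200e-05)) = -3.33272e-11.

S_4 ≈ 0.0674350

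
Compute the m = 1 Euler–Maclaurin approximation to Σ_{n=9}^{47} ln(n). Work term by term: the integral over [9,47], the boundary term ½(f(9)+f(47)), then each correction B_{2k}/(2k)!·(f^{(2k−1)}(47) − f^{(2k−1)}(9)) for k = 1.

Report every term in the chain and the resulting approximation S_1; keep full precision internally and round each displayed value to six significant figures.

∫_9^47 ln(x) dx evaluates to 123.182.
Boundary: ½(f(9) + f(47)) = ½(2.19722 + 3.85015) = 3.02369.
So far: 126.206.
Order-1 term: 1/12 · (0.0212766 − 0.111111) = -0.00748621.

S_1 ≈ 126.198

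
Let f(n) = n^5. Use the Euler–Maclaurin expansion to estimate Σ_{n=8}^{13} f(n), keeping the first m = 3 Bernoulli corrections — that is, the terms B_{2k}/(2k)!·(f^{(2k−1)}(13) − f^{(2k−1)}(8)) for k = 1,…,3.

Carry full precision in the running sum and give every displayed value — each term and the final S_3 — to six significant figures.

S_3 ≈ 972993

The integral term ∫_8^13 x^5 dx = 760778.
Endpoint term: (f(8) + f(13))/2 = (32768.0 + 371293)/2 = 202030.
Running total after boundary: 962808.
Order-1 term: 1/12 · (142805 − 20480.0) = 10193.8.
Running total after k=1: 973002.
Order-2 term: −1/720 · (10140.0 − 3840.00) = -8.75000.
Running total after k=2: 972993.
Order-3 term: 1/30240 · (120.000 − 120.000) = 0.00000.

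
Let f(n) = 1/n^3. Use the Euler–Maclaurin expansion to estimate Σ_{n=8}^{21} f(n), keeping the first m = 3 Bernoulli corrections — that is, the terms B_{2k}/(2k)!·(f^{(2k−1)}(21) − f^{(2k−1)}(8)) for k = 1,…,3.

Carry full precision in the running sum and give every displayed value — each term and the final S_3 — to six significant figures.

S_3 ≈ 0.00776870

Integral: ∫_8^21 1/x^3 dx = 0.00667871.
½[f(8) + f(21)] = ½[0.00195312 + 0.000107980] = 0.00103055.
Integral + boundary = 0.00770927.
k=1: B_{2}/(2)! × [f^{(1)}(21) − f^{(1)}(8)] = 1/12 × (-1.54257e-05 − (-0.000732422)) = 5.97497e-05.
Partial sum through k=1: 0.00776902.
k=2: B_{4}/(4)! × [f^{(3)}(21) − f^{(3)}(8)] = −1/720 × (-6.99577e-07 − (-0.000228882)) = -3.16920e-07.
Partial sum through k=2: 0.00776870.
k=3: B_{6}/(6)! × [f^{(5)}(21) − f^{(5)}(8)] = 1/30240 × (-6.66264e-08 − (-0.000150204)) = 4.96485e-09.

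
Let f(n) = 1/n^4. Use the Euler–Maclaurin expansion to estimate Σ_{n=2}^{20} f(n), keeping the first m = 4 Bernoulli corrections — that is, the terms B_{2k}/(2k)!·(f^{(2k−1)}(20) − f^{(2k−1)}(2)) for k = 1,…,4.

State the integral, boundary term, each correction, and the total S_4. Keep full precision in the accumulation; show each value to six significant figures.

S_4 ≈ 0.0821825

∫_2^20 1/x^4 dx evaluates to 0.0416250.
Boundary: ½(f(2) + f(20)) = ½(0.0625000 + 6.25000e-06) = 0.0312531.
Running total after boundary: 0.0728781.
Correction k=1: B_{2}/2! · (f^{(1)}(20) − f^{(1)}(2)) = 1/12 · (-1.25000e-06 − (-0.125000)) = 0.0104166.
Running total after k=1: 0.0832947.
Correction k=2: B_{4}/4! · (f^{(3)}(20) − f^{(3)}(2)) = −1/720 · (-9.37500e-08 − (-0.937500)) = -0.00130208.
Running total after k=2: 0.0819926.
Correction k=3: B_{6}/6! · (f^{(5)}(20) − f^{(5)}(2)) = 1/30240 · (-1.31250e-08 − (-13.1250)) = 0.000434028.
Running total after k=3: 0.0824266.
Correction k=4: B_{8}/8! · (f^{(7)}(20) − f^{(7)}(2)) = −1/1209600 · (-2.95313e-09 − (-295.312)) = -0.000244141.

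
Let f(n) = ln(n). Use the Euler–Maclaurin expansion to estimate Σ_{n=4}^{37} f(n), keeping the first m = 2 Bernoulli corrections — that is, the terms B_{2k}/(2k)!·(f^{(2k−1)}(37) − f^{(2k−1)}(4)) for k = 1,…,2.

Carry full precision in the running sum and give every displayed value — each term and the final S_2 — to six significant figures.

∫_4^37 ln(x) dx evaluates to 95.0588.
Endpoint term: (f(4) + f(37))/2 = (1.38629 + 3.61092)/2 = 2.49861.
Integral + boundary = 97.5574.
Order-1 term: 1/12 · (0.0270270 − 0.250000) = -0.0185811.
After k=1: 97.5388.
Order-2 term: −1/720 · (3.94843e-05 − 0.0312500) = 4.33479e-05.

S_2 ≈ 97.5389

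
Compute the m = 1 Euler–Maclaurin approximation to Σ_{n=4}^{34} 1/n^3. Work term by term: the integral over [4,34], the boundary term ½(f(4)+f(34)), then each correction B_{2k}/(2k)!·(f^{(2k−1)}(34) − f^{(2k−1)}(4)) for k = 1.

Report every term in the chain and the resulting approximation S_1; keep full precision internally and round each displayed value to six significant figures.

The integral term ∫_4^34 1/x^3 dx = 0.0308175.
Boundary: ½(f(4) + f(34)) = ½(0.0156250 + 2.54427e-05) = 0.00782522.
So far: 0.0386427.
Order-1 term: 1/12 · (-2.24494e-06 − (-0.0117188)) = 0.000976375.

S_1 ≈ 0.0396191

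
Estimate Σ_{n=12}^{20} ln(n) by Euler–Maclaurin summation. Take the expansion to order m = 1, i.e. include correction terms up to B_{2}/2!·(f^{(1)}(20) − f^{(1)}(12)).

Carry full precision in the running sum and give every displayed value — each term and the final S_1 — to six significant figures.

S_1 ≈ 24.8333

The integral term ∫_12^20 ln(x) dx = 22.0958.
Boundary: ½(f(12) + f(20)) = ½(2.48491 + 2.99573) = 2.74032.
So far: 24.8361.
Correction k=1: B_{2}/2! · (f^{(1)}(20) − f^{(1)}(12)) = 1/12 · (0.0500000 − 0.0833333) = -0.00277778.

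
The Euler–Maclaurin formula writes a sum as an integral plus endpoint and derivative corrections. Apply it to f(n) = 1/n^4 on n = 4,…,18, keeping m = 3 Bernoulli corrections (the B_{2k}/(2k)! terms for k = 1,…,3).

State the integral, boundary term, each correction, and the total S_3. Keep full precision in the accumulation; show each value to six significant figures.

S_3 ≈ 0.00742509

∫_4^18 1/x^4 dx evaluates to 0.00515118.
Boundary: ½(f(4) + f(18)) = ½(0.00390625 + 9.52599e-06) = 0.00195789.
So far: 0.00710907.
Correction k=1: B_{2}/2! · (f^{(1)}(18) − f^{(1)}(4)) = 1/12 · (-2.11689e-06 − (-0.00390625)) = 0.000325344.
After k=1: 0.00743441.
Correction k=2: B_{4}/4! · (f^{(3)}(18) − f^{(3)}(4)) = −1/720 · (-1.96008e-07 − (-0.00732422)) = -1.01723e-05.
After k=2: 0.00742424.
Correction k=3: B_{6}/6! · (f^{(5)}(18) − f^{(5)}(4)) = 1/30240 · (-3.38779e-08 − (-0.0256348)) = 8.47709e-07.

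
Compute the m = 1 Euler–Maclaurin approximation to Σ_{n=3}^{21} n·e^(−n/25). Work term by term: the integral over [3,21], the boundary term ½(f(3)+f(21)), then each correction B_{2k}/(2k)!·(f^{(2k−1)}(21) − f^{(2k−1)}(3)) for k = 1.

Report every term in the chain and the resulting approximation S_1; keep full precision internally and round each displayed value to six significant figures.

S_1 ≈ 130.181

∫_3^21 x·e^(−x/25) dx evaluates to 124.377.
Endpoint term: (f(3) + f(21))/2 = (2.66076 + 9.06592)/2 = 5.86334.
Running total after boundary: 130.241.
Order-1 term: 1/12 · (0.0690737 − 0.780490) = -0.0592847.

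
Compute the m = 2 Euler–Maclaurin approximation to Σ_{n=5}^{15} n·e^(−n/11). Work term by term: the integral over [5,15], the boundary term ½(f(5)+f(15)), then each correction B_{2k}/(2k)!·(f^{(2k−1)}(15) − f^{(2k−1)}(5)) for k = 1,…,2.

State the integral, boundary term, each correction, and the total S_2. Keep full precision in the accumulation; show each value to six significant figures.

S_2 ≈ 42.0433

∫_5^15 x·e^(−x/11) dx evaluates to 38.5751.
½[f(5) + f(15)] = ½[3.17368 + 3.83594] = 3.50481.
So far: 42.0799.
Order-1 term: 1/12 · (-0.0929924 − 0.346220) = -0.0366010.
Running total after k=1: 42.0433.
Order-2 term: −1/720 · (0.00345840 − 0.0133528) = 1.37423e-05.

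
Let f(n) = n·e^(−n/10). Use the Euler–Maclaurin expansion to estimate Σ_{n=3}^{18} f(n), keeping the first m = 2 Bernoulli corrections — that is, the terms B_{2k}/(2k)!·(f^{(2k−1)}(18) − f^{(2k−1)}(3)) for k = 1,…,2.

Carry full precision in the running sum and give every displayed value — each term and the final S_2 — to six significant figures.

S_2 ≈ 52.5674

The integral term ∫_3^18 x·e^(−x/10) dx = 50.0227.
Endpoint term: (f(3) + f(18))/2 = (2.22245 + 2.97538)/2 = 2.59892.
Integral + boundary = 52.6216.
Order-1 term: 1/12 · (-0.132239 − 0.518573) = -0.0542343.
After k=1: 52.5674.
Order-2 term: −1/720 · (0.00198359 − 0.0200021) = 2.50257e-05.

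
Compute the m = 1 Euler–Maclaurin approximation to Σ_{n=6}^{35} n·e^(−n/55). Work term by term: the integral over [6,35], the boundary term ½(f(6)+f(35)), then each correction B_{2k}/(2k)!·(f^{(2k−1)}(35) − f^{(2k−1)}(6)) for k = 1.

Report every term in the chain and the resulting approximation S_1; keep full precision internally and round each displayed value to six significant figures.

Integral: ∫_6^35 x·e^(−x/55) dx = 388.651.
½[f(6) + f(35)] = ½[5.37989 + 18.5225] = 11.9512.
Running total after boundary: 400.602.
k=1: B_{2}/(2)! × [f^{(1)}(35) − f^{(1)}(6)] = 1/12 × (0.192441 − 0.798833) = -0.0505326.

S_1 ≈ 400.552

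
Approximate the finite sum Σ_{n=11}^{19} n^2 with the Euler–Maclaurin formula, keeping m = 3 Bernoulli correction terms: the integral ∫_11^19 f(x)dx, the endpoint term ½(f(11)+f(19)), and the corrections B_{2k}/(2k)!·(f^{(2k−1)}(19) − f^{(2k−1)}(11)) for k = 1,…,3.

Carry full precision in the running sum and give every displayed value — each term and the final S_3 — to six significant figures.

The integral term ∫_11^19 x^2 dx = 1842.67.
½[f(11) + f(19)] = ½[121.000 + 361.000] = 241.000.
Integral + boundary = 2083.67.
Correction k=1: B_{2}/2! · (f^{(1)}(19) − f^{(1)}(11)) = 1/12 · (38.0000 − 22.0000) = 1.33333.
Partial sum through k=1: 2085.00.
Correction k=2: B_{4}/4! · (f^{(3)}(19) − f^{(3)}(11)) = −1/720 · (0.00000 − 0.00000) = 0.00000.
Partial sum through k=2: 2085.00.
Correction k=3: B_{6}/6! · (f^{(5)}(19) − f^{(5)}(11)) = 1/30240 · (0.00000 − 0.00000) = 0.00000.

S_3 ≈ 2085.00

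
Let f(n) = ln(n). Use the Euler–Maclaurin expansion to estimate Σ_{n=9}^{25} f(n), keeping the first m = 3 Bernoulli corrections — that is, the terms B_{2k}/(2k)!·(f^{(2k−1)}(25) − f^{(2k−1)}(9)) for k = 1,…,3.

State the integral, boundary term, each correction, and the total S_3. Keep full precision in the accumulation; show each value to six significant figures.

S_3 ≈ 47.3990

Integral: ∫_9^25 ln(x) dx = 44.6969.
½[f(9) + f(25)] = ½[2.19722 + 3.21888] = 2.70805.
So far: 47.4049.
k=1: B_{2}/(2)! × [f^{(1)}(25) − f^{(1)}(9)] = 1/12 × (0.0400000 − 0.111111) = -0.00592593.
Running total after k=1: 47.3990.
k=2: B_{4}/(4)! × [f^{(3)}(25) − f^{(3)}(9)] = −1/720 × (0.000128000 − 0.00274348) = 3.63262e-06.
Running total after k=2: 47.3990.
k=3: B_{6}/(6)! × [f^{(5)}(25) − f^{(5)}(9)] = 1/30240 × (2.45760e-06 − 0.000406442) = -1.33593e-08.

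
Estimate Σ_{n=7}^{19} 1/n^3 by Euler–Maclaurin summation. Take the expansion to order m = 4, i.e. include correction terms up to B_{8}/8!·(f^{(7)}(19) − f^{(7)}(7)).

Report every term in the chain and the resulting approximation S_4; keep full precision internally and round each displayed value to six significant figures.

The integral term ∫_7^19 1/x^3 dx = 0.00881904.
Endpoint term: (f(7) + f(19))/2 = (0.00291545 + 0.000145794)/2 = 0.00153062.
Integral + boundary = 0.0103497.
Order-1 term: 1/12 · (-2.30201e-05 − (-0.00124948)) = 0.000102205.
Partial sum through k=1: 0.0104519.
Order-2 term: −1/720 · (-1.27535e-06 − (-0.000509992)) = -7.06550e-07.
Partial sum through k=2: 0.0104512.
Order-3 term: 1/30240 · (-1.48379e-07 − (-0.000437136)) = 1.44506e-08.
Partial sum through k=3: 0.0104512.
Order-4 term: −1/1209600 · (-2.95935e-08 − (-0.000642322)) = -5.30996e-10.

S_4 ≈ 0.0104512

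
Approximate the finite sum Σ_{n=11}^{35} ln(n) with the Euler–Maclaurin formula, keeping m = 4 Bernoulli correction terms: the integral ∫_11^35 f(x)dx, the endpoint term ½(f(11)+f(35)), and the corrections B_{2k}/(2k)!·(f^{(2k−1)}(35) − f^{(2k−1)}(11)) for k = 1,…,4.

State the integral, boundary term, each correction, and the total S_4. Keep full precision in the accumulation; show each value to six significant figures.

S_4 ≈ 77.0318

∫_11^35 ln(x) dx evaluates to 74.0603.
Endpoint term: (f(11) + f(35))/2 = (2.39790 + 3.55535)/2 = 2.97662.
Integral + boundary = 77.0370.
k=1: B_{2}/(2)! × [f^{(1)}(35) − f^{(1)}(11)] = 1/12 × (0.0285714 − 0.0909091) = -0.00519481.
Partial sum through k=1: 77.0318.
k=2: B_{4}/(4)! × [f^{(3)}(35) − f^{(3)}(11)] = −1/720 × (4.66472e-05 − 0.00150263) = 2.02220e-06.
Partial sum through k=2: 77.0318.
k=3: B_{6}/(6)! × [f^{(5)}(35) − f^{(5)}(11)] = 1/30240 × (4.56952e-07 − 0.000149021) = -4.91284e-09.
Partial sum through k=3: 77.0318.
k=4: B_{8}/(8)! × [f^{(7)}(35) − f^{(7)}(11)] = −1/1209600 × (1.11907e-08 − 3.69474e-05) = 3.05359e-11.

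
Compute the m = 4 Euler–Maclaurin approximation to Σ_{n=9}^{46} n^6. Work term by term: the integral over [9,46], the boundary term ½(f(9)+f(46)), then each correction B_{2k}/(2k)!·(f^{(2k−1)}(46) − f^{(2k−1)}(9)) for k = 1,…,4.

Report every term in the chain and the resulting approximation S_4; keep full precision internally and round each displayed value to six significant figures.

S_4 ≈ 6.70993e+10

Integral: ∫_9^46 x^6 dx = 6.22590e+10.
½[f(9) + f(46)] = ½[531441 + 9.47430e+09] = 4.73741e+09.
Running total after boundary: 6.69964e+10.
Correction k=1: B_{2}/2! · (f^{(1)}(46) − f^{(1)}(9)) = 1/12 · (1.23578e+09 − 354294) = 1.02952e+08.
Partial sum through k=1: 6.70993e+10.
Correction k=2: B_{4}/4! · (f^{(3)}(46) − f^{(3)}(9)) = −1/720 · (1.16803e+07 − 87480.0) = -16101.2.
Partial sum through k=2: 6.70993e+10.
Correction k=3: B_{6}/6! · (f^{(5)}(46) − f^{(5)}(9)) = 1/30240 · (33120.0 − 6480.00) = 0.880952.
Partial sum through k=3: 6.70993e+10.
Correction k=4: B_{8}/8! · (f^{(7)}(46) − f^{(7)}(9)) = −1/1209600 · (0.00000 − 0.00000) = 0.00000.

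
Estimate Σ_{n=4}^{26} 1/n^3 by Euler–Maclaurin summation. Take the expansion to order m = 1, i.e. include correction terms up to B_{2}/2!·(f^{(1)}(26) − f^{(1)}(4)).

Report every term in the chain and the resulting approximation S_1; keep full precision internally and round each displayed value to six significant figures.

∫_4^26 1/x^3 dx evaluates to 0.0305104.
½[f(4) + f(26)] = ½[0.0156250 + 5.68958e-05] = 0.00784095.
Integral + boundary = 0.0383513.
Correction k=1: B_{2}/2! · (f^{(1)}(26) − f^{(1)}(4)) = 1/12 · (-6.56490e-06 − (-0.0117188)) = 0.000976015.

S_1 ≈ 0.0393273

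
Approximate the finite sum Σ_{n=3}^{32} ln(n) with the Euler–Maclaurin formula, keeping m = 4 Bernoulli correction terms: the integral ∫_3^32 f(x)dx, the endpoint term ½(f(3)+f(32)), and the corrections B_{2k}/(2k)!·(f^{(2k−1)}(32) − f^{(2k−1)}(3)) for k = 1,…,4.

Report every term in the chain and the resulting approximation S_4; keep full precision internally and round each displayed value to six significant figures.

S_4 ≈ 80.8648

∫_3^32 ln(x) dx evaluates to 78.6077.
Endpoint term: (f(3) + f(32))/2 = (1.09861 + 3.46574)/2 = 2.28217.
Running total after boundary: 80.8899.
Order-1 term: 1/12 · (0.0312500 − 0.333333) = -0.0251736.
After k=1: 80.8647.
Order-2 term: −1/720 · (6.10352e-05 − 0.0740741) = 0.000102796.
After k=2: 80.8648.
Order-3 term: 1/30240 · (7.15256e-07 − 0.0987654) = -3.26603e-06.
After k=3: 80.8648.
Order-4 term: −1/1209600 · (2.09548e-08 − 0.329218) = 2.72171e-07.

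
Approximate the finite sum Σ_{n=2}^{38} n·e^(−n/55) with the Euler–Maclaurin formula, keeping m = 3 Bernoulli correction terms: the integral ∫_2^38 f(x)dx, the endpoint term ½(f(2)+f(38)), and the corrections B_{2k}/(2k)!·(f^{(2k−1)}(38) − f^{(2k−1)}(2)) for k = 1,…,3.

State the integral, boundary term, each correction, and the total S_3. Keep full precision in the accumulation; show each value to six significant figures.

S_3 ≈ 470.239

The integral term ∫_2^38 x·e^(−x/55) dx = 459.818.
½[f(2) + f(38)] = ½[1.92858 + 19.0426] = 10.4856.
Integral + boundary = 470.303.
k=1: B_{2}/(2)! × [f^{(1)}(38) − f^{(1)}(2)] = 1/12 × (0.154892 − 0.929225) = -0.0645277.
After k=1: 470.239.
k=2: B_{4}/(4)! × [f^{(3)}(38) − f^{(3)}(2)] = −1/720 × (0.000382523 − 0.000944728) = 7.80841e-07.
After k=2: 470.239.
k=3: B_{6}/(6)! × [f^{(5)}(38) − f^{(5)}(2)] = 1/30240 × (2.35981e-07 − 5.23066e-07) = -9.49356e-12.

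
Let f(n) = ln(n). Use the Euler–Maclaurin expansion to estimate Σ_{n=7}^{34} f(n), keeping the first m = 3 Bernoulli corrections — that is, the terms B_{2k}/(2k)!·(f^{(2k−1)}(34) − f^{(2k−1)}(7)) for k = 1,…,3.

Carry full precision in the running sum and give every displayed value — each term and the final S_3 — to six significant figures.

The integral term ∫_7^34 ln(x) dx = 79.2749.
Endpoint term: (f(7) + f(34))/2 = (1.94591 + 3.52636)/2 = 2.73614.
So far: 82.0110.
Order-1 term: 1/12 · (0.0294118 − 0.142857) = -0.00945378.
After k=1: 82.0016.
Order-2 term: −1/720 · (5.08854e-05 − 0.00583090) = 8.02780e-06.
After k=2: 82.0016.
Order-3 term: 1/30240 · (5.28222e-07 − 0.00142798) = -4.72040e-08.

S_3 ≈ 82.0016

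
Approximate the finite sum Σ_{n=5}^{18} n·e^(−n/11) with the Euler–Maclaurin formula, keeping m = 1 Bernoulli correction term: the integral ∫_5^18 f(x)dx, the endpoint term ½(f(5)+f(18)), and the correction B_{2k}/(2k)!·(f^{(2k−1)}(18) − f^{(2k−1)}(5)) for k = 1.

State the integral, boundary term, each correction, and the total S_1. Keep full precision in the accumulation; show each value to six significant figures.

S_1 ≈ 52.9084

The integral term ∫_5^18 x·e^(−x/11) dx = 49.6085.
Boundary: ½(f(5) + f(18)) = ½(3.17368 + 3.50436) = 3.33902.
So far: 52.9476.
k=1: B_{2}/(2)! × [f^{(1)}(18) − f^{(1)}(5)] = 1/12 × (-0.123892 − 0.346220) = -0.0391760.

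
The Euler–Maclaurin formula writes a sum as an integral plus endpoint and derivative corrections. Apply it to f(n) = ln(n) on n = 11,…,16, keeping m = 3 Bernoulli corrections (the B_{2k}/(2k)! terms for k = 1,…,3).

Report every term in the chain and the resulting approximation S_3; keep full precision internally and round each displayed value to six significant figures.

Integral: ∫_11^16 ln(x) dx = 12.9846.
Boundary: ½(f(11) + f(16)) = ½(2.39790 + 2.77259) = 2.58524.
So far: 15.5698.
Correction k=1: B_{2}/2! · (f^{(1)}(16) − f^{(1)}(11)) = 1/12 · (0.0625000 − 0.0909091) = -0.00236742.
After k=1: 15.5674.
Correction k=2: B_{4}/4! · (f^{(3)}(16) − f^{(3)}(11)) = −1/720 · (0.000488281 − 0.00150263) = 1.40882e-06.
After k=2: 15.5674.
Correction k=3: B_{6}/6! · (f^{(5)}(16) − f^{(5)}(11)) = 1/30240 · (2.28882e-05 − 0.000149021) = -4.17106e-09.

S_3 ≈ 15.5674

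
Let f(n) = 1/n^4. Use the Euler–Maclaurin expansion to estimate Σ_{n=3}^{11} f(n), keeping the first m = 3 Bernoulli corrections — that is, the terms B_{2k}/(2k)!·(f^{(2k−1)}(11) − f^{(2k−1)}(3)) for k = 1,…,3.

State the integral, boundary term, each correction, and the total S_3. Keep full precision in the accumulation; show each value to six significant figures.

S_3 ≈ 0.0196070

Integral: ∫_3^11 1/x^4 dx = 0.0120952.
Boundary: ½(f(3) + f(11)) = ½(0.0123457 + 6.83013e-05) = 0.00620699.
So far: 0.0183022.
Order-1 term: 1/12 · (-2.48369e-05 − (-0.0164609)) = 0.00136967.
Partial sum through k=1: 0.0196719.
Order-2 term: −1/720 · (-6.15790e-06 − (-0.0548697)) = -7.61993e-05.
Partial sum through k=2: 0.0195957.
Order-3 term: 1/30240 · (-2.84994e-06 − (-0.341411)) = 1.12900e-05.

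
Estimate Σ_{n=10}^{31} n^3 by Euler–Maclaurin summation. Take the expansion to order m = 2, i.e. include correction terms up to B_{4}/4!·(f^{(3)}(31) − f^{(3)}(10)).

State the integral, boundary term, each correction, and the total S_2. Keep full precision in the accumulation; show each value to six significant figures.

S_2 ≈ 243991

∫_10^31 x^3 dx evaluates to 228380.
½[f(10) + f(31)] = ½[1000.00 + 29791.0] = 15395.5.
Running total after boundary: 243776.
Order-1 term: 1/12 · (2883.00 − 300.000) = 215.250.
After k=1: 243991.
Order-2 term: −1/720 · (6.00000 − 6.00000) = 0.00000.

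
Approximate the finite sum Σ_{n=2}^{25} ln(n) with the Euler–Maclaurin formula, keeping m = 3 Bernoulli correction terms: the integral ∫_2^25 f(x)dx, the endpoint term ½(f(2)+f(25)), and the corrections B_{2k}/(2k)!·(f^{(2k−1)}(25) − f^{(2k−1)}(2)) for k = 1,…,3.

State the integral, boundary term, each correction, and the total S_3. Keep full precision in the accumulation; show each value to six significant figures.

S_3 ≈ 58.0036

The integral term ∫_2^25 ln(x) dx = 56.0856.
Endpoint term: (f(2) + f(25))/2 = (0.693147 + 3.21888)/2 = 1.95601.
Running total after boundary: 58.0416.
Order-1 term: 1/12 · (0.0400000 − 0.500000) = -0.0383333.
After k=1: 58.0033.
Order-2 term: −1/720 · (0.000128000 − 0.250000) = 0.000347044.
After k=2: 58.0036.
Order-3 term: 1/30240 · (2.45760e-06 − 0.750000) = -2.48015e-05.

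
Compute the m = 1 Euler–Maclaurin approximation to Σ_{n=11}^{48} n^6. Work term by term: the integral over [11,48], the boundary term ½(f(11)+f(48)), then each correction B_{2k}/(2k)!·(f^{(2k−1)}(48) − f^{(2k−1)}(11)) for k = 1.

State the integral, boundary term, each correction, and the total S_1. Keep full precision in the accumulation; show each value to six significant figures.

S_1 ≈ 9.01076e+10

∫_11^48 x^6 dx evaluates to 8.38641e+10.
½[f(11) + f(48)] = ½[1.77156e+06 + 1.22306e+10] = 6.11618e+09.
Integral + boundary = 8.99803e+10.
Order-1 term: 1/12 · (1.52882e+09 − 966306) = 1.27321e+08.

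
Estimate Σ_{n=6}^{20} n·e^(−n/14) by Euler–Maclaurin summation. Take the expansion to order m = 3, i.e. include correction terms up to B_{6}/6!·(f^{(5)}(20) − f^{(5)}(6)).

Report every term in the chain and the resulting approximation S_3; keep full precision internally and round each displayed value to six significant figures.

Integral: ∫_6^20 x·e^(−x/14) dx = 68.3290.
Boundary: ½(f(6) + f(20)) = ½(3.90863 + 4.79302) = 4.35083.
So far: 72.6799.
Correction k=1: B_{2}/2! · (f^{(1)}(20) − f^{(1)}(6)) = 1/12 · (-0.102708 − 0.372251) = -0.0395799.
After k=1: 72.6403.
Correction k=2: B_{4}/4! · (f^{(3)}(20) − f^{(3)}(6)) = −1/720 · (0.00192140 − 0.00854658) = 9.20163e-06.
After k=2: 72.6403.
Correction k=3: B_{6}/6! · (f^{(5)}(20) − f^{(5)}(6)) = 1/30240 · (2.22797e-05 − 7.75200e-05) = -1.82673e-09.

S_3 ≈ 72.6403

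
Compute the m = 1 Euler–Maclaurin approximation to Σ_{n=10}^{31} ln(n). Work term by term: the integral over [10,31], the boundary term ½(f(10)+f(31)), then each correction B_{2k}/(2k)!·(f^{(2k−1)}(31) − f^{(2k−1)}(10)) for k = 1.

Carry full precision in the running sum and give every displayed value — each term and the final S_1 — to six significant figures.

S_1 ≈ 65.2904

∫_10^31 ln(x) dx evaluates to 62.4278.
½[f(10) + f(31)] = ½[2.30259 + 3.43399] = 2.86829.
Integral + boundary = 65.2960.
Order-1 term: 1/12 · (0.0322581 − 0.100000) = -0.00564516.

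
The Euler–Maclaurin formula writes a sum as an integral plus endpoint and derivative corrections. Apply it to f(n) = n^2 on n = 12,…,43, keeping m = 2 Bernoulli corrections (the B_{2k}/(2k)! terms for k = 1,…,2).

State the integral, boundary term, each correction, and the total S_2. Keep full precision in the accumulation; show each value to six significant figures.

The integral term ∫_12^43 x^2 dx = 25926.3.
½[f(12) + f(43)] = ½[144.000 + 1849.00] = 996.500.
So far: 26922.8.
Correction k=1: B_{2}/2! · (f^{(1)}(43) − f^{(1)}(12)) = 1/12 · (86.0000 − 24.0000) = 5.16667.
Partial sum through k=1: 26928.0.
Correction k=2: B_{4}/4! · (f^{(3)}(43) − f^{(3)}(12)) = −1/720 · (0.00000 − 0.00000) = 0.00000.

S_2 ≈ 26928.0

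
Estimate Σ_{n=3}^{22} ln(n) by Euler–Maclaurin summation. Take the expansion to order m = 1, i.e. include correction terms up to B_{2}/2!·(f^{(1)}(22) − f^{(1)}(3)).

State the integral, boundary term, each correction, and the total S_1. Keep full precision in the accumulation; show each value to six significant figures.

S_1 ≈ 47.7779

∫_3^22 ln(x) dx evaluates to 45.7071.
Endpoint term: (f(3) + f(22))/2 = (1.09861 + 3.09104)/2 = 2.09483.
Running total after boundary: 47.8019.
Order-1 term: 1/12 · (0.0454545 − 0.333333) = -0.0239899.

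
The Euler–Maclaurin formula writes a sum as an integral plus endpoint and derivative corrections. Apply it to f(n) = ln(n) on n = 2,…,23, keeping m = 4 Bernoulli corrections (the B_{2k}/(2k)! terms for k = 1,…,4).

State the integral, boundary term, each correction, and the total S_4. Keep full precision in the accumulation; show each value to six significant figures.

S_4 ≈ 51.6067

The integral term ∫_2^23 ln(x) dx = 49.7301.
½[f(2) + f(23)] = ½[0.693147 + 3.13549] = 1.91432.
Integral + boundary = 51.6444.
Order-1 term: 1/12 · (0.0434783 − 0.500000) = -0.0380435.
After k=1: 51.6063.
Order-2 term: −1/720 · (0.000164379 − 0.250000) = 0.000346994.
After k=2: 51.6067.
Order-3 term: 1/30240 · (3.72883e-06 − 0.750000) = -2.48015e-05.
After k=3: 51.6067.
Order-4 term: −1/1209600 · (2.11465e-07 − 5.62500) = 4.65030e-06.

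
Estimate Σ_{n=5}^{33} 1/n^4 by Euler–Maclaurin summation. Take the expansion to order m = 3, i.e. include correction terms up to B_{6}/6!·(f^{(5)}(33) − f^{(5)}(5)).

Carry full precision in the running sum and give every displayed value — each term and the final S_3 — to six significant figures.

S_3 ≈ 0.00356245

∫_5^33 1/x^4 dx evaluates to 0.00265739.
Endpoint term: (f(5) + f(33))/2 = (0.00160000 + 8.43226e-07)/2 = 0.000800422.
Running total after boundary: 0.00345781.
k=1: B_{2}/(2)! × [f^{(1)}(33) − f^{(1)}(5)] = 1/12 × (-1.02209e-07 − (-0.00128000)) = 0.000106658.
Running total after k=1: 0.00356447.
k=2: B_{4}/(4)! × [f^{(3)}(33) − f^{(3)}(5)] = −1/720 × (-2.81568e-09 − (-0.00153600)) = -2.13333e-06.
Running total after k=2: 0.00356234.
k=3: B_{6}/(6)! × [f^{(5)}(33) − f^{(5)}(5)] = 1/30240 × (-1.44792e-10 − (-0.00344064)) = 1.13778e-07.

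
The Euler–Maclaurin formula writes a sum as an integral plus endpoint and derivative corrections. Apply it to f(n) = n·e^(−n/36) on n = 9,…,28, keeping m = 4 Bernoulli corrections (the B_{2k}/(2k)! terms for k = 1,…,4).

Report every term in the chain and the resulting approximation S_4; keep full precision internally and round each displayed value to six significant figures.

∫_9^28 x·e^(−x/36) dx evaluates to 203.140.
Boundary: ½(f(9) + f(28)) = ½(7.00921 + 12.8639) = 9.93657.
So far: 213.077.
Order-1 term: 1/12 · (0.102095 − 0.584101) = -0.0401672.
Running total after k=1: 213.037.
Order-2 term: −1/720 · (0.000787767 − 0.00165255) = 1.20108e-06.
Running total after k=2: 213.037.
Order-3 term: 1/30240 · (1.15491e-06 − 2.20247e-06) = -3.46417e-11.
Running total after k=3: 213.037.
Order-4 term: −1/1209600 · (1.31325e-09 − 2.41499e-09) = 9.10833e-16.

S_4 ≈ 213.037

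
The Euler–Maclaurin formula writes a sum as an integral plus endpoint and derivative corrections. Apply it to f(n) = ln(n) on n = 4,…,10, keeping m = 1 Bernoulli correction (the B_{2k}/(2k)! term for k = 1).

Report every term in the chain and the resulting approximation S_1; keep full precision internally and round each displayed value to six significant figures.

S_1 ≈ 13.3126

∫_4^10 ln(x) dx evaluates to 11.4807.
Endpoint term: (f(4) + f(10))/2 = (1.38629 + 2.30259)/2 = 1.84444.
Running total after boundary: 13.3251.
Order-1 term: 1/12 · (0.100000 − 0.250000) = -0.0125000.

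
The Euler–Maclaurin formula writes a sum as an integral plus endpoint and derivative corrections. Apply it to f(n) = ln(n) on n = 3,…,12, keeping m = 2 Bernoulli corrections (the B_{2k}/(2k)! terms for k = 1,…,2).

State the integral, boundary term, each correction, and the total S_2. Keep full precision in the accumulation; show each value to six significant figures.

S_2 ≈ 19.2941

∫_3^12 ln(x) dx evaluates to 17.5230.
Boundary: ½(f(3) + f(12)) = ½(1.09861 + 2.48491) = 1.79176.
Running total after boundary: 19.3148.
k=1: B_{2}/(2)! × [f^{(1)}(12) − f^{(1)}(3)] = 1/12 × (0.0833333 − 0.333333) = -0.0208333.
After k=1: 19.2940.
k=2: B_{4}/(4)! × [f^{(3)}(12) − f^{(3)}(3)] = −1/720 × (0.00115741 − 0.0740741) = 0.000101273.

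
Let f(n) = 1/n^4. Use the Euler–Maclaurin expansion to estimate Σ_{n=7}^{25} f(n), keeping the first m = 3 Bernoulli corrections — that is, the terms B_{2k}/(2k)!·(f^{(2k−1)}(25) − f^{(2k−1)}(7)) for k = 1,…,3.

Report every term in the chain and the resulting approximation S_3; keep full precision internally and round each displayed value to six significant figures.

Integral: ∫_7^25 1/x^4 dx = 0.000950484.
Boundary: ½(f(7) + f(25)) = ½(0.000416493 + 2.56000e-06) = 0.000209527.
Running total after boundary: 0.00116001.
k=1: B_{2}/(2)! × [f^{(1)}(25) − f^{(1)}(7)] = 1/12 × (-4.09600e-07 − (-0.000237996)) = 1.97989e-05.
After k=1: 0.00117981.
k=2: B_{4}/(4)! × [f^{(3)}(25) − f^{(3)}(7)] = −1/720 × (-1.96608e-08 − (-0.000145712)) = -2.02350e-07.
After k=2: 0.00117961.
k=3: B_{6}/(6)! × [f^{(5)}(25) − f^{(5)}(7)] = 1/30240 × (-1.76161e-09 − (-0.000166528)) = 5.50682e-09.

S_3 ≈ 0.00117961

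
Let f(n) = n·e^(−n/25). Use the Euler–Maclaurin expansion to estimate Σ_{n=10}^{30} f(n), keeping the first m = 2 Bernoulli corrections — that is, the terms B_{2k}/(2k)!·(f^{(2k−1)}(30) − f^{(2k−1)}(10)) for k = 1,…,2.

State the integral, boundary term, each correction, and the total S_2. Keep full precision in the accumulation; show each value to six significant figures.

S_2 ≈ 180.219

The integral term ∫_10^30 x·e^(−x/25) dx = 172.388.
½[f(10) + f(30)] = ½[6.70320 + 9.03583] = 7.86951.
Integral + boundary = 180.258.
k=1: B_{2}/(2)! × [f^{(1)}(30) − f^{(1)}(10)] = 1/12 × (-0.0602388 − 0.402192) = -0.0385359.
After k=1: 180.219.
k=2: B_{4}/(4)! × [f^{(3)}(30) − f^{(3)}(10)] = −1/720 × (0.000867439 − 0.00278853) = 2.66818e-06.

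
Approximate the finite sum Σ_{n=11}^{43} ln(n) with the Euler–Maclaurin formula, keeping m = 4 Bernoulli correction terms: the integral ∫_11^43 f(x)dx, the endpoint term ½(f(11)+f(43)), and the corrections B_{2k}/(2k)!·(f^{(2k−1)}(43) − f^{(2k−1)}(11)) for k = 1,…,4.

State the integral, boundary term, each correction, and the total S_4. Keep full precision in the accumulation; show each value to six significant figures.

S_4 ≈ 106.429

∫_11^43 ln(x) dx evaluates to 103.355.
Endpoint term: (f(11) + f(43))/2 = (2.39790 + 3.76120)/2 = 3.07955.
Integral + boundary = 106.434.
Order-1 term: 1/12 · (0.0232558 − 0.0909091) = -0.00563777.
Running total after k=1: 106.429.
Order-2 term: −1/720 · (2.51550e-05 − 0.00150263) = 2.05205e-06.
Running total after k=2: 106.429.
Order-3 term: 1/30240 · (1.63256e-07 − 0.000149021) = -4.92255e-09.
Running total after k=3: 106.429.
Order-4 term: −1/1209600 · (2.64883e-09 − 3.69474e-05) = 3.05429e-11.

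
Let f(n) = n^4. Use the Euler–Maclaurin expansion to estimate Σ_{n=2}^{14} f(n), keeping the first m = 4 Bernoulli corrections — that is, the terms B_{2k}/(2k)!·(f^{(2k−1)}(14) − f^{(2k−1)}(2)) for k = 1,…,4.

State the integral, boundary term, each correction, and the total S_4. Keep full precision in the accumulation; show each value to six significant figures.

Integral: ∫_2^14 x^4 dx = 107558.
½[f(2) + f(14)] = ½[16.0000 + 38416.0] = 19216.0.
Integral + boundary = 126774.
k=1: B_{2}/(2)! × [f^{(1)}(14) − f^{(1)}(2)] = 1/12 × (10976.0 − 32.0000) = 912.000.
Running total after k=1: 127686.
k=2: B_{4}/(4)! × [f^{(3)}(14) − f^{(3)}(2)] = −1/720 × (336.000 − 48.0000) = -0.400000.
Running total after k=2: 127686.
k=3: B_{6}/(6)! × [f^{(5)}(14) − f^{(5)}(2)] = 1/30240 × (0.00000 − 0.00000) = 0.00000.
Running total after k=3: 127686.
k=4: B_{8}/(8)! × [f^{(7)}(14) − f^{(7)}(2)] = −1/1209600 × (0.00000 − 0.00000) = 0.00000.

S_4 ≈ 127686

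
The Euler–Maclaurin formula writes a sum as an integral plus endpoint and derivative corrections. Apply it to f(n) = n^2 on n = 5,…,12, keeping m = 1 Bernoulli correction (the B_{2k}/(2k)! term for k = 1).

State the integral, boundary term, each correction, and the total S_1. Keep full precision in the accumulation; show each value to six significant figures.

S_1 ≈ 620.000

∫_5^12 x^2 dx evaluates to 534.333.
Boundary: ½(f(5) + f(12)) = ½(25.0000 + 144.000) = 84.5000.
So far: 618.833.
Order-1 term: 1/12 · (24.0000 − 10.0000) = 1.16667.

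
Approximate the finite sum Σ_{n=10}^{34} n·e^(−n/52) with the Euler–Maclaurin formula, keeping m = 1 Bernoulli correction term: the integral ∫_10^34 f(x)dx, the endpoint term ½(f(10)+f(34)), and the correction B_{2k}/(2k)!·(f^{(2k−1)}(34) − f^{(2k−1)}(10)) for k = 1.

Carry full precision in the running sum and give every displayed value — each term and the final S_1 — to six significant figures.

S_1 ≈ 347.269

Integral: ∫_10^34 x·e^(−x/52) dx = 334.344.
½[f(10) + f(34)] = ½[8.25053 + 17.6814] = 12.9660.
So far: 347.310.
k=1: B_{2}/(2)! × [f^{(1)}(34) − f^{(1)}(10)] = 1/12 × (0.180014 − 0.666389) = -0.0405312.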